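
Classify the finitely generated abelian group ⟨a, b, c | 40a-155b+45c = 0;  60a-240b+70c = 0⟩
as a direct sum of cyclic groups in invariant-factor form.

rank_ℚ(R)=2; free=3−2=1
SNF(R) diag = [5, 10] → torsion [5, 10]

Answer: M ≅ ℤ^1 ⊕ ℤ/5 ⊕ ℤ/10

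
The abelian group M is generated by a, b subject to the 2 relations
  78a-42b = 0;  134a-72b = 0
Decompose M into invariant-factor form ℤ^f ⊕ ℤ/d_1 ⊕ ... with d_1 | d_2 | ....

rank_ℚ(R)=2; free=2−2=0
SNF(R) diag = [2, 6] → torsion [2, 6]

Answer: M ≅ ℤ/2 ⊕ ℤ/6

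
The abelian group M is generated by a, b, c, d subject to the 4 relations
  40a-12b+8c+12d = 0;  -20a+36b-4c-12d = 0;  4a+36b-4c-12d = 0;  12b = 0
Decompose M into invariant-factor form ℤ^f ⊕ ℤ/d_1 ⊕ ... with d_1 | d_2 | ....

rank_ℚ(R)=4; free=4−4=0
SNF(R) diag = [4, 12, 12, 24] → torsion [4, 12, 12, 24]

Answer: M ≅ ℤ/4 ⊕ ℤ/12 ⊕ ℤ/12 ⊕ ℤ/24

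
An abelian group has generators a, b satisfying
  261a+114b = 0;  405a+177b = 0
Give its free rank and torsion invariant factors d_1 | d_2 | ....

Answer: M ≅ ℤ/3 ⊕ ℤ/9

Derivation:
rank_ℚ(R)=2; free=2−2=0
SNF(R) diag = [3, 9] → torsion [3, 9]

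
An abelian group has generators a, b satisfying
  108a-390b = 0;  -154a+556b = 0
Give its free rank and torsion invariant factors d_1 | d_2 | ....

Answer: M ≅ ℤ/2 ⊕ ℤ/6

Derivation:
rank_ℚ(R)=2; free=2−2=0
SNF(R) diag = [2, 6] → torsion [2, 6]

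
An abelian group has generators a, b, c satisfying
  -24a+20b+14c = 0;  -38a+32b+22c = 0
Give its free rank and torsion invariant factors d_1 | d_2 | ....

rank_ℚ(R)=2; free=3−2=1
SNF(R) diag = [2, 2] → torsion [2, 2]

Answer: M ≅ ℤ^1 ⊕ ℤ/2 ⊕ ℤ/2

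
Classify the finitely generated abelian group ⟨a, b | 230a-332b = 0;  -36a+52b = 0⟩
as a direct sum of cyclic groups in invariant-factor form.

Answer: M ≅ ℤ/2 ⊕ ℤ/4

Derivation:
rank_ℚ(R)=2; free=2−2=0
SNF(R) diag = [2, 4] → torsion [2, 4]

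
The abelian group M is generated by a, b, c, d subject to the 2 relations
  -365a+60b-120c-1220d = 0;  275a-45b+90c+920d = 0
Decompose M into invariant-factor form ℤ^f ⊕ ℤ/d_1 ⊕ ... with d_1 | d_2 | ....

rank_ℚ(R)=2; free=4−2=2
SNF(R) diag = [5, 15] → torsion [5, 15]

Answer: M ≅ ℤ^2 ⊕ ℤ/5 ⊕ ℤ/15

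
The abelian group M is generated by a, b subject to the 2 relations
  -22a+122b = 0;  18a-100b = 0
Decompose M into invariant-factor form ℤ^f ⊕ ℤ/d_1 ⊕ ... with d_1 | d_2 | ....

rank_ℚ(R)=2; free=2−2=0
SNF(R) diag = [2, 2] → torsion [2, 2]

Answer: M ≅ ℤ/2 ⊕ ℤ/2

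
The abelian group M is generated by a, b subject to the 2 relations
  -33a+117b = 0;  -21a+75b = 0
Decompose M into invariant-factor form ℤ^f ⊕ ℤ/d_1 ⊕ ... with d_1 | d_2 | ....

rank_ℚ(R)=2; free=2−2=0
SNF(R) diag = [3, 6] → torsion [3, 6]

Answer: M ≅ ℤ/3 ⊕ ℤ/6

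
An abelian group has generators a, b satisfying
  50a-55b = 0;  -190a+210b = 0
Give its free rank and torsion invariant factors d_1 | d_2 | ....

rank_ℚ(R)=2; free=2−2=0
SNF(R) diag = [5, 10] → torsion [5, 10]

Answer: M ≅ ℤ/5 ⊕ ℤ/10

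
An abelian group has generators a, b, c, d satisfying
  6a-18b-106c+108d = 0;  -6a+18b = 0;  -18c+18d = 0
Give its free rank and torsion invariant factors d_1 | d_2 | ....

rank_ℚ(R)=3; free=4−3=1
SNF(R) diag = [2, 6, 18] → torsion [2, 6, 18]

Answer: M ≅ ℤ^1 ⊕ ℤ/2 ⊕ ℤ/6 ⊕ ℤ/18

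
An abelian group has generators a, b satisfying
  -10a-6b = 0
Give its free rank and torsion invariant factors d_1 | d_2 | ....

rank_ℚ(R)=1; free=2−1=1
SNF(R) diag = [2] → torsion [2]

Answer: M ≅ ℤ^1 ⊕ ℤ/2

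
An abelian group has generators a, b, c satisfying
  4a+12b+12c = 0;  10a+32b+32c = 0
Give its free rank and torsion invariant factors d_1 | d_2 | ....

Answer: M ≅ ℤ^1 ⊕ ℤ/2 ⊕ ℤ/4

Derivation:
rank_ℚ(R)=2; free=3−2=1
SNF(R) diag = [2, 4] → torsion [2, 4]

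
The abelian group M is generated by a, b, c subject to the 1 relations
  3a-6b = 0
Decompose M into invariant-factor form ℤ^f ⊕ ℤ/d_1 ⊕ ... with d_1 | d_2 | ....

Answer: M ≅ ℤ^2 ⊕ ℤ/3

Derivation:
rank_ℚ(R)=1; free=3−1=2
SNF(R) diag = [3] → torsion [3]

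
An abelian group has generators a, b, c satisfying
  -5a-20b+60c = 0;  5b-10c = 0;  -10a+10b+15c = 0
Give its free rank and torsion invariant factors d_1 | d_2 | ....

rank_ℚ(R)=3; free=3−3=0
SNF(R) diag = [5, 5, 5] → torsion [5, 5, 5]

Answer: M ≅ ℤ/5 ⊕ ℤ/5 ⊕ ℤ/5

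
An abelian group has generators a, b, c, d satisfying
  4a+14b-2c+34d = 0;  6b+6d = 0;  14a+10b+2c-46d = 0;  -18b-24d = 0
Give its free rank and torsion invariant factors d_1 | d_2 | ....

Answer: M ≅ ℤ/2 ⊕ ℤ/6 ⊕ ℤ/6 ⊕ ℤ/18

Derivation:
rank_ℚ(R)=4; free=4−4=0
SNF(R) diag = [2, 6, 6, 18] → torsion [2, 6, 6, 18]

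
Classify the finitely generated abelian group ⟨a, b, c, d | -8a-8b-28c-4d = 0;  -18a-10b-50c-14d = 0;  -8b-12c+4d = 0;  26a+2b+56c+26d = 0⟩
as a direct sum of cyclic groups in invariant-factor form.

rank_ℚ(R)=4; free=4−4=0
SNF(R) diag = [2, 2, 4, 8] → torsion [2, 2, 4, 8]

Answer: M ≅ ℤ/2 ⊕ ℤ/2 ⊕ ℤ/4 ⊕ ℤ/8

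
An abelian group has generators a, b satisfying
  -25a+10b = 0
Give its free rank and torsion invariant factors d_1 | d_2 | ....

rank_ℚ(R)=1; free=2−1=1
SNF(R) diag = [5] → torsion [5]

Answer: M ≅ ℤ^1 ⊕ ℤ/5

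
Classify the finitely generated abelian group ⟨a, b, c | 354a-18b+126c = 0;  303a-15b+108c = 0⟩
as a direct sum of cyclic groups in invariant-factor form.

rank_ℚ(R)=2; free=3−2=1
SNF(R) diag = [3, 6] → torsion [3, 6]

Answer: M ≅ ℤ^1 ⊕ ℤ/3 ⊕ ℤ/6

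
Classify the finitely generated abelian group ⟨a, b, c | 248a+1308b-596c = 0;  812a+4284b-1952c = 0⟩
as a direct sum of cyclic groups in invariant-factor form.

rank_ℚ(R)=2; free=3−2=1
SNF(R) diag = [4, 12] → torsion [4, 12]

Answer: M ≅ ℤ^1 ⊕ ℤ/4 ⊕ ℤ/12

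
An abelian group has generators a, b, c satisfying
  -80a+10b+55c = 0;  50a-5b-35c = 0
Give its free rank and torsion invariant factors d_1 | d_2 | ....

rank_ℚ(R)=2; free=3−2=1
SNF(R) diag = [5, 5] → torsion [5, 5]

Answer: M ≅ ℤ^1 ⊕ ℤ/5 ⊕ ℤ/5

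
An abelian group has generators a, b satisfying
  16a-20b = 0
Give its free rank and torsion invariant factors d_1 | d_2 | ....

rank_ℚ(R)=1; free=2−1=1
SNF(R) diag = [4] → torsion [4]

Answer: M ≅ ℤ^1 ⊕ ℤ/4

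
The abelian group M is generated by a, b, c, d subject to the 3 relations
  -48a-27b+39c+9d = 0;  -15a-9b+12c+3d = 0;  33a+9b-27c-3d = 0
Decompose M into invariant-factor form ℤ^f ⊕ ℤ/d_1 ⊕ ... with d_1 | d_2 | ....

Answer: M ≅ ℤ^1 ⊕ ℤ/3 ⊕ ℤ/3 ⊕ ℤ/3

Derivation:
rank_ℚ(R)=3; free=4−3=1
SNF(R) diag = [3, 3, 3] → torsion [3, 3, 3]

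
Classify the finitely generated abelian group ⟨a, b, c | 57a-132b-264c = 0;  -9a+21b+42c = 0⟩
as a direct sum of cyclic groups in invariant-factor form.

Answer: M ≅ ℤ^1 ⊕ ℤ/3 ⊕ ℤ/3

Derivation:
rank_ℚ(R)=2; free=3−2=1
SNF(R) diag = [3, 3] → torsion [3, 3]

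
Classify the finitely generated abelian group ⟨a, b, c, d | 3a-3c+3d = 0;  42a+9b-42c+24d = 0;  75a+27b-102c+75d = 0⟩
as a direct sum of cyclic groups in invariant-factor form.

Answer: M ≅ ℤ^1 ⊕ ℤ/3 ⊕ ℤ/9 ⊕ ℤ/27

Derivation:
rank_ℚ(R)=3; free=4−3=1
SNF(R) diag = [3, 9, 27] → torsion [3, 9, 27]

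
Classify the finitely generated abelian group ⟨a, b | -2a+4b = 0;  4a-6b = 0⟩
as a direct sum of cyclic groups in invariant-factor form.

Answer: M ≅ ℤ/2 ⊕ ℤ/2

Derivation:
rank_ℚ(R)=2; free=2−2=0
SNF(R) diag = [2, 2] → torsion [2, 2]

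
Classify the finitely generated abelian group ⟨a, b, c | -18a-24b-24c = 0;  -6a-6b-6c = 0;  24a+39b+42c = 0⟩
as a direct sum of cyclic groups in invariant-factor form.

rank_ℚ(R)=3; free=3−3=0
SNF(R) diag = [3, 6, 6] → torsion [3, 6, 6]

Answer: M ≅ ℤ/3 ⊕ ℤ/6 ⊕ ℤ/6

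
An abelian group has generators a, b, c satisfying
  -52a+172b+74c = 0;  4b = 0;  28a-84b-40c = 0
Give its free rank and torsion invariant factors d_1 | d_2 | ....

rank_ℚ(R)=3; free=3−3=0
SNF(R) diag = [2, 4, 4] → torsion [2, 4, 4]

Answer: M ≅ ℤ/2 ⊕ ℤ/4 ⊕ ℤ/4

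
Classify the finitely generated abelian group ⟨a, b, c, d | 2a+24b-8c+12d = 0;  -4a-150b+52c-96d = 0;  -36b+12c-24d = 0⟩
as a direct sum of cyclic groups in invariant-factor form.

Answer: M ≅ ℤ^1 ⊕ ℤ/2 ⊕ ℤ/6 ⊕ ℤ/12

Derivation:
rank_ℚ(R)=3; free=4−3=1
SNF(R) diag = [2, 6, 12] → torsion [2, 6, 12]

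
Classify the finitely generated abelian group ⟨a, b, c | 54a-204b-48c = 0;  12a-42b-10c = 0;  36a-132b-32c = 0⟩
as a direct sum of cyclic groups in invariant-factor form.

rank_ℚ(R)=3; free=3−3=0
SNF(R) diag = [2, 6, 12] → torsion [2, 6, 12]

Answer: M ≅ ℤ/2 ⊕ ℤ/6 ⊕ ℤ/12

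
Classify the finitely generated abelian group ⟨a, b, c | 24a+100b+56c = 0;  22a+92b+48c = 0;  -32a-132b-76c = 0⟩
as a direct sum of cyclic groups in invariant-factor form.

Answer: M ≅ ℤ/2 ⊕ ℤ/4 ⊕ ℤ/12

Derivation:
rank_ℚ(R)=3; free=3−3=0
SNF(R) diag = [2, 4, 12] → torsion [2, 4, 12]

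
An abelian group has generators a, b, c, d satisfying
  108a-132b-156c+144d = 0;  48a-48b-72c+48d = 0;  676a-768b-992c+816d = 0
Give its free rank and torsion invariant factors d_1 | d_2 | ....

rank_ℚ(R)=3; free=4−3=1
SNF(R) diag = [4, 12, 24] → torsion [4, 12, 24]

Answer: M ≅ ℤ^1 ⊕ ℤ/4 ⊕ ℤ/12 ⊕ ℤ/24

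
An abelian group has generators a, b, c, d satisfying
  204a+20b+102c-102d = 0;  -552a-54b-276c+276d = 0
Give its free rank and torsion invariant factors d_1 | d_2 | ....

Answer: M ≅ ℤ^2 ⊕ ℤ/2 ⊕ ℤ/6

Derivation:
rank_ℚ(R)=2; free=4−2=2
SNF(R) diag = [2, 6] → torsion [2, 6]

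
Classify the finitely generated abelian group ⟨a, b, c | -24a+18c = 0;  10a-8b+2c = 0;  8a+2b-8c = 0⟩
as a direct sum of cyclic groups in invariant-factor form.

rank_ℚ(R)=3; free=3−3=0
SNF(R) diag = [2, 6, 6] → torsion [2, 6, 6]

Answer: M ≅ ℤ/2 ⊕ ℤ/6 ⊕ ℤ/6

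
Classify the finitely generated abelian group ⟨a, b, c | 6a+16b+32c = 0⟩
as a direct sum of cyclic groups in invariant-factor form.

Answer: M ≅ ℤ^2 ⊕ ℤ/2

Derivation:
rank_ℚ(R)=1; free=3−1=2
SNF(R) diag = [2] → torsion [2]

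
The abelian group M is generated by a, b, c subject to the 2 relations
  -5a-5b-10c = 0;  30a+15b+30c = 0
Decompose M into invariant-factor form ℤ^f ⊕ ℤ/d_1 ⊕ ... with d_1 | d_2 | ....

rank_ℚ(R)=2; free=3−2=1
SNF(R) diag = [5, 15] → torsion [5, 15]

Answer: M ≅ ℤ^1 ⊕ ℤ/5 ⊕ ℤ/15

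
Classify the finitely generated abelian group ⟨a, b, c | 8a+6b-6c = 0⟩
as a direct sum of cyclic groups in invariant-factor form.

rank_ℚ(R)=1; free=3−1=2
SNF(R) diag = [2] → torsion [2]

Answer: M ≅ ℤ^2 ⊕ ℤ/2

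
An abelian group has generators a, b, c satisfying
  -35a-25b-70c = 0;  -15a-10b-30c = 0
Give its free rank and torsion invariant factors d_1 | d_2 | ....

rank_ℚ(R)=2; free=3−2=1
SNF(R) diag = [5, 5] → torsion [5, 5]

Answer: M ≅ ℤ^1 ⊕ ℤ/5 ⊕ ℤ/5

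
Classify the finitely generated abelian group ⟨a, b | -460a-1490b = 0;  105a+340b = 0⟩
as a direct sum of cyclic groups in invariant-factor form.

rank_ℚ(R)=2; free=2−2=0
SNF(R) diag = [5, 10] → torsion [5, 10]

Answer: M ≅ ℤ/5 ⊕ ℤ/10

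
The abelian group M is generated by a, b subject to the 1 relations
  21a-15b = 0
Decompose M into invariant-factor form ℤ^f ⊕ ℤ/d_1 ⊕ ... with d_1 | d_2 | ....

Answer: M ≅ ℤ^1 ⊕ ℤ/3

Derivation:
rank_ℚ(R)=1; free=2−1=1
SNF(R) diag = [3] → torsion [3]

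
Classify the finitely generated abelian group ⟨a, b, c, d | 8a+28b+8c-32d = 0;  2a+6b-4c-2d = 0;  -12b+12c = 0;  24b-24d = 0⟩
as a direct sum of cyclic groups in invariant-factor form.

rank_ℚ(R)=4; free=4−4=0
SNF(R) diag = [2, 4, 12, 24] → torsion [2, 4, 12, 24]

Answer: M ≅ ℤ/2 ⊕ ℤ/4 ⊕ ℤ/12 ⊕ ℤ/24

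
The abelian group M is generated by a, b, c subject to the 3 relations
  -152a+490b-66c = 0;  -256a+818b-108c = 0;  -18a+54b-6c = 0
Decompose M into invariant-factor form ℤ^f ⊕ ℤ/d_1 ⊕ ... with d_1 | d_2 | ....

rank_ℚ(R)=3; free=3−3=0
SNF(R) diag = [2, 6, 6] → torsion [2, 6, 6]

Answer: M ≅ ℤ/2 ⊕ ℤ/6 ⊕ ℤ/6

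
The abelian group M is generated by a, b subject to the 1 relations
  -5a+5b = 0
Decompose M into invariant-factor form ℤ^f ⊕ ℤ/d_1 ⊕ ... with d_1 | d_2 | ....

rank_ℚ(R)=1; free=2−1=1
SNF(R) diag = [5] → torsion [5]

Answer: M ≅ ℤ^1 ⊕ ℤ/5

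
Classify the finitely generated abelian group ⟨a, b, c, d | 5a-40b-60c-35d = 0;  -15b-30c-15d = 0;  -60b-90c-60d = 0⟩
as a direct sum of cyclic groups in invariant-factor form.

rank_ℚ(R)=3; free=4−3=1
SNF(R) diag = [5, 15, 30] → torsion [5, 15, 30]

Answer: M ≅ ℤ^1 ⊕ ℤ/5 ⊕ ℤ/15 ⊕ ℤ/30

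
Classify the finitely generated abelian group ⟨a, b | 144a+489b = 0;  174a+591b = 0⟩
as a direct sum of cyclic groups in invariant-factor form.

rank_ℚ(R)=2; free=2−2=0
SNF(R) diag = [3, 6] → torsion [3, 6]

Answer: M ≅ ℤ/3 ⊕ ℤ/6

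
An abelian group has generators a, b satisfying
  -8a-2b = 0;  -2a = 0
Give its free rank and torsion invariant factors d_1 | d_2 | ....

Answer: M ≅ ℤ/2 ⊕ ℤ/2

Derivation:
rank_ℚ(R)=2; free=2−2=0
SNF(R) diag = [2, 2] → torsion [2, 2]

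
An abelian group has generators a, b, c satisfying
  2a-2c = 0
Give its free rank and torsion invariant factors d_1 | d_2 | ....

rank_ℚ(R)=1; free=3−1=2
SNF(R) diag = [2] → torsion [2]

Answer: M ≅ ℤ^2 ⊕ ℤ/2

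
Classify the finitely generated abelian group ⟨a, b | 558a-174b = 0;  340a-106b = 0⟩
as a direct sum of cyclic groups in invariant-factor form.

Answer: M ≅ ℤ/2 ⊕ ℤ/6

Derivation:
rank_ℚ(R)=2; free=2−2=0
SNF(R) diag = [2, 6] → torsion [2, 6]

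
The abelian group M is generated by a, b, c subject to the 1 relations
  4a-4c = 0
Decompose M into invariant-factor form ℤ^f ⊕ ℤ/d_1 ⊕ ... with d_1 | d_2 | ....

Answer: M ≅ ℤ^2 ⊕ ℤ/4

Derivation:
rank_ℚ(R)=1; free=3−1=2
SNF(R) diag = [4] → torsion [4]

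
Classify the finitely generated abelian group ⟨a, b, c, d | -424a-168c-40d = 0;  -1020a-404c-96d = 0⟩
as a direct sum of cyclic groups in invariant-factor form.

rank_ℚ(R)=2; free=4−2=2
SNF(R) diag = [4, 8] → torsion [4, 8]

Answer: M ≅ ℤ^2 ⊕ ℤ/4 ⊕ ℤ/8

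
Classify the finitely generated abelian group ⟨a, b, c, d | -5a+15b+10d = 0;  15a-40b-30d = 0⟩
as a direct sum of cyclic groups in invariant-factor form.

rank_ℚ(R)=2; free=4−2=2
SNF(R) diag = [5, 5] → torsion [5, 5]

Answer: M ≅ ℤ^2 ⊕ ℤ/5 ⊕ ℤ/5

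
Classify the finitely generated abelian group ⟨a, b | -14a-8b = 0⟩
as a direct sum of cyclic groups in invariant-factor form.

Answer: M ≅ ℤ^1 ⊕ ℤ/2

Derivation:
rank_ℚ(R)=1; free=2−1=1
SNF(R) diag = [2] → torsion [2]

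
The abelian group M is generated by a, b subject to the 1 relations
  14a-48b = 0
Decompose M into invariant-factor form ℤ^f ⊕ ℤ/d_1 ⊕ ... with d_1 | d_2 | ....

Answer: M ≅ ℤ^1 ⊕ ℤ/2

Derivation:
rank_ℚ(R)=1; free=2−1=1
SNF(R) diag = [2] → torsion [2]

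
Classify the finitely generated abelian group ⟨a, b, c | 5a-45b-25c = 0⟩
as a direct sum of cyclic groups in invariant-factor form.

rank_ℚ(R)=1; free=3−1=2
SNF(R) diag = [5] → torsion [5]

Answer: M ≅ ℤ^2 ⊕ ℤ/5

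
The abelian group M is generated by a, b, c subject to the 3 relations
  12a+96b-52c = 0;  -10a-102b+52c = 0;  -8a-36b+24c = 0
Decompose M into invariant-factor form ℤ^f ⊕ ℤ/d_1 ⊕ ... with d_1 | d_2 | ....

rank_ℚ(R)=3; free=3−3=0
SNF(R) diag = [2, 4, 12] → torsion [2, 4, 12]

Answer: M ≅ ℤ/2 ⊕ ℤ/4 ⊕ ℤ/12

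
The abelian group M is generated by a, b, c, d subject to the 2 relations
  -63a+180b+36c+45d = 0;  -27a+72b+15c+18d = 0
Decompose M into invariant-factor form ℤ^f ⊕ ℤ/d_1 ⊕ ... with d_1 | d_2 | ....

Answer: M ≅ ℤ^2 ⊕ ℤ/3 ⊕ ℤ/9

Derivation:
rank_ℚ(R)=2; free=4−2=2
SNF(R) diag = [3, 9] → torsion [3, 9]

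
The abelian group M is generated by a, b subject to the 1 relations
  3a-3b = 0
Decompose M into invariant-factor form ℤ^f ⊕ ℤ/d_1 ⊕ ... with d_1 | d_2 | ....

Answer: M ≅ ℤ^1 ⊕ ℤ/3

Derivation:
rank_ℚ(R)=1; free=2−1=1
SNF(R) diag = [3] → torsion [3]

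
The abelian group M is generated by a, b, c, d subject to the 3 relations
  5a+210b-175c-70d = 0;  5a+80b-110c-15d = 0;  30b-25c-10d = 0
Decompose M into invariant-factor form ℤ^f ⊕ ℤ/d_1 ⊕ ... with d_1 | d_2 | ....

Answer: M ≅ ℤ^1 ⊕ ℤ/5 ⊕ ℤ/5 ⊕ ℤ/5

Derivation:
rank_ℚ(R)=3; free=4−3=1
SNF(R) diag = [5, 5, 5] → torsion [5, 5, 5]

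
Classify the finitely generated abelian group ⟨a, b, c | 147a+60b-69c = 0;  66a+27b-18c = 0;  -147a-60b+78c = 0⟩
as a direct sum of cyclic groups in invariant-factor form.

rank_ℚ(R)=3; free=3−3=0
SNF(R) diag = [3, 3, 9] → torsion [3, 3, 9]

Answer: M ≅ ℤ/3 ⊕ ℤ/3 ⊕ ℤ/9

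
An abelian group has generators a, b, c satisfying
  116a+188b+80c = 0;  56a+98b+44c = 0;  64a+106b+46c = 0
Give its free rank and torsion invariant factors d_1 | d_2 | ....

Answer: M ≅ ℤ/2 ⊕ ℤ/6 ⊕ ℤ/12

Derivation:
rank_ℚ(R)=3; free=3−3=0
SNF(R) diag = [2, 6, 12] → torsion [2, 6, 12]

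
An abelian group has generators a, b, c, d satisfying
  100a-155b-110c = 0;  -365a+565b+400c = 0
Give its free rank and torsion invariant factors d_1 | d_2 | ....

Answer: M ≅ ℤ^2 ⊕ ℤ/5 ⊕ ℤ/15

Derivation:
rank_ℚ(R)=2; free=4−2=2
SNF(R) diag = [5, 15] → torsion [5, 15]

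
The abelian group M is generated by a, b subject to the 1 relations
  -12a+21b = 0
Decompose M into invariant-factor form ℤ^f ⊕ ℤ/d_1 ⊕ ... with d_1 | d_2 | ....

rank_ℚ(R)=1; free=2−1=1
SNF(R) diag = [3] → torsion [3]

Answer: M ≅ ℤ^1 ⊕ ℤ/3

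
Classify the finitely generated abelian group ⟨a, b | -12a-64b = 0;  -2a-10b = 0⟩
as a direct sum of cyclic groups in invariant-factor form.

Answer: M ≅ ℤ/2 ⊕ ℤ/4

Derivation:
rank_ℚ(R)=2; free=2−2=0
SNF(R) diag = [2, 4] → torsion [2, 4]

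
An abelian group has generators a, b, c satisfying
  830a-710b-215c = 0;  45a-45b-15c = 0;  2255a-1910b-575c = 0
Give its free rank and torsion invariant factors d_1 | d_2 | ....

Answer: M ≅ ℤ/5 ⊕ ℤ/15 ⊕ ℤ/45

Derivation:
rank_ℚ(R)=3; free=3−3=0
SNF(R) diag = [5, 15, 45] → torsion [5, 15, 45]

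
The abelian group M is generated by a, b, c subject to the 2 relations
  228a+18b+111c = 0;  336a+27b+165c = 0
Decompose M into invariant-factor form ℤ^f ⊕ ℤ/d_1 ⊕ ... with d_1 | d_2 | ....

Answer: M ≅ ℤ^1 ⊕ ℤ/3 ⊕ ℤ/9

Derivation:
rank_ℚ(R)=2; free=3−2=1
SNF(R) diag = [3, 9] → torsion [3, 9]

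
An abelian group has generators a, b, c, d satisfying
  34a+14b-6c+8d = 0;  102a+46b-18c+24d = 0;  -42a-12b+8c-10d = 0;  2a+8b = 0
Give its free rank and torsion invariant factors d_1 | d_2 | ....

rank_ℚ(R)=4; free=4−4=0
SNF(R) diag = [2, 2, 2, 4] → torsion [2, 2, 2, 4]

Answer: M ≅ ℤ/2 ⊕ ℤ/2 ⊕ ℤ/2 ⊕ ℤ/4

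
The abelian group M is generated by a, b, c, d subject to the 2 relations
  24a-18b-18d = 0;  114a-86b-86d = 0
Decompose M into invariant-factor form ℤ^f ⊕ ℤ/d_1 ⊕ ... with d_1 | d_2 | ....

Answer: M ≅ ℤ^2 ⊕ ℤ/2 ⊕ ℤ/6

Derivation:
rank_ℚ(R)=2; free=4−2=2
SNF(R) diag = [2, 6] → torsion [2, 6]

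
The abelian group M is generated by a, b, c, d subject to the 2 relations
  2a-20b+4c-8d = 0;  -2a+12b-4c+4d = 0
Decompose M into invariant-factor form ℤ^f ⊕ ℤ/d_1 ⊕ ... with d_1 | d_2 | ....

Answer: M ≅ ℤ^2 ⊕ ℤ/2 ⊕ ℤ/4

Derivation:
rank_ℚ(R)=2; free=4−2=2
SNF(R) diag = [2, 4] → torsion [2, 4]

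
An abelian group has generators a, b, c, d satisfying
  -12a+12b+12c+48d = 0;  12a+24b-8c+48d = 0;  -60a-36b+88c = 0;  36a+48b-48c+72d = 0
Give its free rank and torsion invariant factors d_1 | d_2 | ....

Answer: M ≅ ℤ/4 ⊕ ℤ/12 ⊕ ℤ/12 ⊕ ℤ/24

Derivation:
rank_ℚ(R)=4; free=4−4=0
SNF(R) diag = [4, 12, 12, 24] → torsion [4, 12, 12, 24]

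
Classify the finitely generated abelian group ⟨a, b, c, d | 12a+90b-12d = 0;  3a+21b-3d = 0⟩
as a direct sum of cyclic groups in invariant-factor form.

Answer: M ≅ ℤ^2 ⊕ ℤ/3 ⊕ ℤ/6

Derivation:
rank_ℚ(R)=2; free=4−2=2
SNF(R) diag = [3, 6] → torsion [3, 6]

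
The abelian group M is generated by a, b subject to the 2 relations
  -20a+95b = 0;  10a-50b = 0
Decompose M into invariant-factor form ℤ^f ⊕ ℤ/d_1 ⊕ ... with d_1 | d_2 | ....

rank_ℚ(R)=2; free=2−2=0
SNF(R) diag = [5, 10] → torsion [5, 10]

Answer: M ≅ ℤ/5 ⊕ ℤ/10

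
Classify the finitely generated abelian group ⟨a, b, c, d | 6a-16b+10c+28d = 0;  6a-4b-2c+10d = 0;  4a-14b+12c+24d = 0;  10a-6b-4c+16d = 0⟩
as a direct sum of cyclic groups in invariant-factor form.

Answer: M ≅ ℤ/2 ⊕ ℤ/2 ⊕ ℤ/2 ⊕ ℤ/6

Derivation:
rank_ℚ(R)=4; free=4−4=0
SNF(R) diag = [2, 2, 2, 6] → torsion [2, 2, 2, 6]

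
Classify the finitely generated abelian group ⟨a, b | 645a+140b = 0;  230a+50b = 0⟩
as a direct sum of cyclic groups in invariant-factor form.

Answer: M ≅ ℤ/5 ⊕ ℤ/10

Derivation:
rank_ℚ(R)=2; free=2−2=0
SNF(R) diag = [5, 10] → torsion [5, 10]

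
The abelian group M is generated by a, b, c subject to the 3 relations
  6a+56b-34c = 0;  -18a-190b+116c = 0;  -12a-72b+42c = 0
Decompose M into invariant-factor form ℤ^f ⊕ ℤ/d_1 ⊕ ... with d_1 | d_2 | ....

rank_ℚ(R)=3; free=3−3=0
SNF(R) diag = [2, 6, 6] → torsion [2, 6, 6]

Answer: M ≅ ℤ/2 ⊕ ℤ/6 ⊕ ℤ/6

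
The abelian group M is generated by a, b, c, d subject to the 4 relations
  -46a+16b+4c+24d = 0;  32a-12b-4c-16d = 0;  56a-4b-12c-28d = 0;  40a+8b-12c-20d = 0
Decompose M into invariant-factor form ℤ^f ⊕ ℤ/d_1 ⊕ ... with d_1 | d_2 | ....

Answer: M ≅ ℤ/2 ⊕ ℤ/4 ⊕ ℤ/4 ⊕ ℤ/4

Derivation:
rank_ℚ(R)=4; free=4−4=0
SNF(R) diag = [2, 4, 4, 4] → torsion [2, 4, 4, 4]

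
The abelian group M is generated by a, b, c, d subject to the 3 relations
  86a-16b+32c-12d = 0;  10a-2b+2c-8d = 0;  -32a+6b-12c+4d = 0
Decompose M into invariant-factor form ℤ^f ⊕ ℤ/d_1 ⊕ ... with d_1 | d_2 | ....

rank_ℚ(R)=3; free=4−3=1
SNF(R) diag = [2, 2, 2] → torsion [2, 2, 2]

Answer: M ≅ ℤ^1 ⊕ ℤ/2 ⊕ ℤ/2 ⊕ ℤ/2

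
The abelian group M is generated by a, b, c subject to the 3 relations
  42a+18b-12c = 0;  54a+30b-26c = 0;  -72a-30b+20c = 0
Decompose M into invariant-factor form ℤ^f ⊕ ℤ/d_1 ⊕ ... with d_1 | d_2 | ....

Answer: M ≅ ℤ/2 ⊕ ℤ/6 ⊕ ℤ/18

Derivation:
rank_ℚ(R)=3; free=3−3=0
SNF(R) diag = [2, 6, 18] → torsion [2, 6, 18]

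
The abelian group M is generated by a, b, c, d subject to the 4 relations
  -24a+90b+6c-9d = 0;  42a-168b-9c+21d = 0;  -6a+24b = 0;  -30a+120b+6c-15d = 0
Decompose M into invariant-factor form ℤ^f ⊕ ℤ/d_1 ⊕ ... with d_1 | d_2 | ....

Answer: M ≅ ℤ/3 ⊕ ℤ/3 ⊕ ℤ/6 ⊕ ℤ/6

Derivation:
rank_ℚ(R)=4; free=4−4=0
SNF(R) diag = [3, 3, 6, 6] → torsion [3, 3, 6, 6]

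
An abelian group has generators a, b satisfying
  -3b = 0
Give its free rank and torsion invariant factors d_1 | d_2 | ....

Answer: M ≅ ℤ^1 ⊕ ℤ/3

Derivation:
rank_ℚ(R)=1; free=2−1=1
SNF(R) diag = [3] → torsion [3]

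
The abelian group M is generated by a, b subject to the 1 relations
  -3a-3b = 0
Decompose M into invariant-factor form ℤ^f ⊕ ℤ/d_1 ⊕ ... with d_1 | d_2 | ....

Answer: M ≅ ℤ^1 ⊕ ℤ/3

Derivation:
rank_ℚ(R)=1; free=2−1=1
SNF(R) diag = [3] → torsion [3]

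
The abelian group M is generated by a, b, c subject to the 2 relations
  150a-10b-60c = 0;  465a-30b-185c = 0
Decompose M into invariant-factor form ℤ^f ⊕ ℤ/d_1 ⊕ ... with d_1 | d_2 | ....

Answer: M ≅ ℤ^1 ⊕ ℤ/5 ⊕ ℤ/10

Derivation:
rank_ℚ(R)=2; free=3−2=1
SNF(R) diag = [5, 10] → torsion [5, 10]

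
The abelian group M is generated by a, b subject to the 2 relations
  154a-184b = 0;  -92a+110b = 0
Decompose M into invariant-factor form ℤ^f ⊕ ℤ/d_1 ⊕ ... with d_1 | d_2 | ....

rank_ℚ(R)=2; free=2−2=0
SNF(R) diag = [2, 6] → torsion [2, 6]

Answer: M ≅ ℤ/2 ⊕ ℤ/6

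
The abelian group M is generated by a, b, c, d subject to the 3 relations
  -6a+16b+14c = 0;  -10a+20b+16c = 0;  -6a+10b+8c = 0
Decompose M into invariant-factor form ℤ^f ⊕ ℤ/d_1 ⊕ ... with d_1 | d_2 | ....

Answer: M ≅ ℤ^1 ⊕ ℤ/2 ⊕ ℤ/2 ⊕ ℤ/6

Derivation:
rank_ℚ(R)=3; free=4−3=1
SNF(R) diag = [2, 2, 6] → torsion [2, 2, 6]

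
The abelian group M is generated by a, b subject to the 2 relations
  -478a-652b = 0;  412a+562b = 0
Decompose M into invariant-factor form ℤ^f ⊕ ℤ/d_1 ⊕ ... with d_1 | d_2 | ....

rank_ℚ(R)=2; free=2−2=0
SNF(R) diag = [2, 6] → torsion [2, 6]

Answer: M ≅ ℤ/2 ⊕ ℤ/6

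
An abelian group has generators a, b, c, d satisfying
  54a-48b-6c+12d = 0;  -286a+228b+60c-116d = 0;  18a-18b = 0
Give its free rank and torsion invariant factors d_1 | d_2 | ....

Answer: M ≅ ℤ^1 ⊕ ℤ/2 ⊕ ℤ/6 ⊕ ℤ/18

Derivation:
rank_ℚ(R)=3; free=4−3=1
SNF(R) diag = [2, 6, 18] → torsion [2, 6, 18]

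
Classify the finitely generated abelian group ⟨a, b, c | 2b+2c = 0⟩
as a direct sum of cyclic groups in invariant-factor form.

rank_ℚ(R)=1; free=3−1=2
SNF(R) diag = [2] → torsion [2]

Answer: M ≅ ℤ^2 ⊕ ℤ/2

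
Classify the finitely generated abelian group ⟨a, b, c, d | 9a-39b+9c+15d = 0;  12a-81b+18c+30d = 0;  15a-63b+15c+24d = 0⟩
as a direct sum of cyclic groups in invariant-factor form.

Answer: M ≅ ℤ^1 ⊕ ℤ/3 ⊕ ℤ/3 ⊕ ℤ/3

Derivation:
rank_ℚ(R)=3; free=4−3=1
SNF(R) diag = [3, 3, 3] → torsion [3, 3, 3]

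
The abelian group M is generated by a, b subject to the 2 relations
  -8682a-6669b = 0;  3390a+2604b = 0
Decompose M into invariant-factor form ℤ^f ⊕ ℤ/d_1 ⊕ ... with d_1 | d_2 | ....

Answer: M ≅ ℤ/3 ⊕ ℤ/6

Derivation:
rank_ℚ(R)=2; free=2−2=0
SNF(R) diag = [3, 6] → torsion [3, 6]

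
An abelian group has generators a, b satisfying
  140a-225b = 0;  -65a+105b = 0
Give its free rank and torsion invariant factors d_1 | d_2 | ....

rank_ℚ(R)=2; free=2−2=0
SNF(R) diag = [5, 15] → torsion [5, 15]

Answer: M ≅ ℤ/5 ⊕ ℤ/15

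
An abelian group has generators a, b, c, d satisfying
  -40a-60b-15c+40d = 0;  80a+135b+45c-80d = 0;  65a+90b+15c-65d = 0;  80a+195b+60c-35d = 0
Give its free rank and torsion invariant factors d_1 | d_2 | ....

Answer: M ≅ ℤ/5 ⊕ ℤ/15 ⊕ ℤ/15 ⊕ ℤ/45

Derivation:
rank_ℚ(R)=4; free=4−4=0
SNF(R) diag = [5, 15, 15, 45] → torsion [5, 15, 15, 45]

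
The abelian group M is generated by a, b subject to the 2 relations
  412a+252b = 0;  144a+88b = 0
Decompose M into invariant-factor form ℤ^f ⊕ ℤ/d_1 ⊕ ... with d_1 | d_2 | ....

Answer: M ≅ ℤ/4 ⊕ ℤ/8

Derivation:
rank_ℚ(R)=2; free=2−2=0
SNF(R) diag = [4, 8] → torsion [4, 8]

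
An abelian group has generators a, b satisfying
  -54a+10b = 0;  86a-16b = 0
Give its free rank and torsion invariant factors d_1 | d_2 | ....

Answer: M ≅ ℤ/2 ⊕ ℤ/2

Derivation:
rank_ℚ(R)=2; free=2−2=0
SNF(R) diag = [2, 2] → torsion [2, 2]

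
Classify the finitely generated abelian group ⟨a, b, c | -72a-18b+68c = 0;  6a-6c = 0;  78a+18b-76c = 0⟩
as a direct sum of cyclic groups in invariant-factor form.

rank_ℚ(R)=3; free=3−3=0
SNF(R) diag = [2, 6, 18] → torsion [2, 6, 18]

Answer: M ≅ ℤ/2 ⊕ ℤ/6 ⊕ ℤ/18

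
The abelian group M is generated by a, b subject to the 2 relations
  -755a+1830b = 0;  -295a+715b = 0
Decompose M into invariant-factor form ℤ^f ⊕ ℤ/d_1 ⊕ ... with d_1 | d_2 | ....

Answer: M ≅ ℤ/5 ⊕ ℤ/5

Derivation:
rank_ℚ(R)=2; free=2−2=0
SNF(R) diag = [5, 5] → torsion [5, 5]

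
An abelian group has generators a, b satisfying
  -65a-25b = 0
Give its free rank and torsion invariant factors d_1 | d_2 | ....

rank_ℚ(R)=1; free=2−1=1
SNF(R) diag = [5] → torsion [5]

Answer: M ≅ ℤ^1 ⊕ ℤ/5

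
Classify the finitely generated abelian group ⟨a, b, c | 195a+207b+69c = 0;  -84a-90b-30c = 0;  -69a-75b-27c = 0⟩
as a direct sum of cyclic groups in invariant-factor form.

rank_ℚ(R)=3; free=3−3=0
SNF(R) diag = [3, 6, 18] → torsion [3, 6, 18]

Answer: M ≅ ℤ/3 ⊕ ℤ/6 ⊕ ℤ/18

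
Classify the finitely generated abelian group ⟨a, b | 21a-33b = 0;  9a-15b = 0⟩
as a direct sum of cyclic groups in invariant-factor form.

Answer: M ≅ ℤ/3 ⊕ ℤ/6

Derivation:
rank_ℚ(R)=2; free=2−2=0
SNF(R) diag = [3, 6] → torsion [3, 6]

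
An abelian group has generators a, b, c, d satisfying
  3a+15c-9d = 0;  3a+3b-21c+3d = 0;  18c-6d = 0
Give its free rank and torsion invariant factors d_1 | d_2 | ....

Answer: M ≅ ℤ^1 ⊕ ℤ/3 ⊕ ℤ/3 ⊕ ℤ/6

Derivation:
rank_ℚ(R)=3; free=4−3=1
SNF(R) diag = [3, 3, 6] → torsion [3, 3, 6]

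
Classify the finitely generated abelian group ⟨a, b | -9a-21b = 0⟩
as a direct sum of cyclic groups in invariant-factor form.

rank_ℚ(R)=1; free=2−1=1
SNF(R) diag = [3] → torsion [3]

Answer: M ≅ ℤ^1 ⊕ ℤ/3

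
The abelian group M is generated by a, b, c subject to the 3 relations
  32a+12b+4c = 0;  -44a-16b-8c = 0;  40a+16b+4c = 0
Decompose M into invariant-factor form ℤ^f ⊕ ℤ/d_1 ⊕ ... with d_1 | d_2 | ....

rank_ℚ(R)=3; free=3−3=0
SNF(R) diag = [4, 4, 4] → torsion [4, 4, 4]

Answer: M ≅ ℤ/4 ⊕ ℤ/4 ⊕ ℤ/4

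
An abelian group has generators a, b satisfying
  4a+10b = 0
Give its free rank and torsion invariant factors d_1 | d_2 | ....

Answer: M ≅ ℤ^1 ⊕ ℤ/2

Derivation:
rank_ℚ(R)=1; free=2−1=1
SNF(R) diag = [2] → torsion [2]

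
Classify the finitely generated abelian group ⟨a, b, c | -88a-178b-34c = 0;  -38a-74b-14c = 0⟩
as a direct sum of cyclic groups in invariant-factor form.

Answer: M ≅ ℤ^1 ⊕ ℤ/2 ⊕ ℤ/6

Derivation:
rank_ℚ(R)=2; free=3−2=1
SNF(R) diag = [2, 6] → torsion [2, 6]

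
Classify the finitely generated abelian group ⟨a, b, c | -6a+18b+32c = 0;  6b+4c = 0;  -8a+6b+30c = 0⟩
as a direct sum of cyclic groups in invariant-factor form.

Answer: M ≅ ℤ/2 ⊕ ℤ/2 ⊕ ℤ/6

Derivation:
rank_ℚ(R)=3; free=3−3=0
SNF(R) diag = [2, 2, 6] → torsion [2, 2, 6]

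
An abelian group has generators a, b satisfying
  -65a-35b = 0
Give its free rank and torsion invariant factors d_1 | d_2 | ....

Answer: M ≅ ℤ^1 ⊕ ℤ/5

Derivation:
rank_ℚ(R)=1; free=2−1=1
SNF(R) diag = [5] → torsion [5]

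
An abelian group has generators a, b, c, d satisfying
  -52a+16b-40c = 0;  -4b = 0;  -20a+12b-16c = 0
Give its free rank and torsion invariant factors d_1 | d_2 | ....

Answer: M ≅ ℤ^1 ⊕ ℤ/4 ⊕ ℤ/4 ⊕ ℤ/8

Derivation:
rank_ℚ(R)=3; free=4−3=1
SNF(R) diag = [4, 4, 8] → torsion [4, 4, 8]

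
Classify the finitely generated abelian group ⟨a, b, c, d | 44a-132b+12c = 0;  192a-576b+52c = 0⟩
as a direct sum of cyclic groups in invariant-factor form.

rank_ℚ(R)=2; free=4−2=2
SNF(R) diag = [4, 4] → torsion [4, 4]

Answer: M ≅ ℤ^2 ⊕ ℤ/4 ⊕ ℤ/4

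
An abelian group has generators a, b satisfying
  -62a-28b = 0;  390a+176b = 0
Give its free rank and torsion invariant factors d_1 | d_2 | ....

rank_ℚ(R)=2; free=2−2=0
SNF(R) diag = [2, 4] → torsion [2, 4]

Answer: M ≅ ℤ/2 ⊕ ℤ/4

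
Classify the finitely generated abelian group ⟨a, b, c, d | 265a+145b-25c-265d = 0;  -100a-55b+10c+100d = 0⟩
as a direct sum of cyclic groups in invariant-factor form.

Answer: M ≅ ℤ^2 ⊕ ℤ/5 ⊕ ℤ/15

Derivation:
rank_ℚ(R)=2; free=4−2=2
SNF(R) diag = [5, 15] → torsion [5, 15]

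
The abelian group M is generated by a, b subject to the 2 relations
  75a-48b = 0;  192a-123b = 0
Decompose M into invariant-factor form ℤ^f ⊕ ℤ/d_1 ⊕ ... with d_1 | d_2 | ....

rank_ℚ(R)=2; free=2−2=0
SNF(R) diag = [3, 3] → torsion [3, 3]

Answer: M ≅ ℤ/3 ⊕ ℤ/3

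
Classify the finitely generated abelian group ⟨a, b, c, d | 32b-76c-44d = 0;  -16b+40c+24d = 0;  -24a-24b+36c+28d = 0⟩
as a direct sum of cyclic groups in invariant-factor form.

rank_ℚ(R)=3; free=4−3=1
SNF(R) diag = [4, 8, 16] → torsion [4, 8, 16]

Answer: M ≅ ℤ^1 ⊕ ℤ/4 ⊕ ℤ/8 ⊕ ℤ/16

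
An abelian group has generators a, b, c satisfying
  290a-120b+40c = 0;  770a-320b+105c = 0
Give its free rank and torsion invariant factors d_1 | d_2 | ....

rank_ℚ(R)=2; free=3−2=1
SNF(R) diag = [5, 10] → torsion [5, 10]

Answer: M ≅ ℤ^1 ⊕ ℤ/5 ⊕ ℤ/10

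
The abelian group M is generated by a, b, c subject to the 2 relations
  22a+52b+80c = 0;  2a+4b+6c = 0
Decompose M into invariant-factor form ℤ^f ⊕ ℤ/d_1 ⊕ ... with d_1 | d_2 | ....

Answer: M ≅ ℤ^1 ⊕ ℤ/2 ⊕ ℤ/2

Derivation:
rank_ℚ(R)=2; free=3−2=1
SNF(R) diag = [2, 2] → torsion [2, 2]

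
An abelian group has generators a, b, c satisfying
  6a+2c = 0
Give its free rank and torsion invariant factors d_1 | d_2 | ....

rank_ℚ(R)=1; free=3−1=2
SNF(R) diag = [2] → torsion [2]

Answer: M ≅ ℤ^2 ⊕ ℤ/2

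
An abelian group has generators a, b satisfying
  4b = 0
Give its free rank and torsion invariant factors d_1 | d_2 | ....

Answer: M ≅ ℤ^1 ⊕ ℤ/4

Derivation:
rank_ℚ(R)=1; free=2−1=1
SNF(R) diag = [4] → torsion [4]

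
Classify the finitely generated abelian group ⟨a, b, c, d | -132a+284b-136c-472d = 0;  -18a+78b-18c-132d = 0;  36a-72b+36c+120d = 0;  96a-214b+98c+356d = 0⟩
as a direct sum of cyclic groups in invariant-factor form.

Answer: M ≅ ℤ/2 ⊕ ℤ/6 ⊕ ℤ/12 ⊕ ℤ/24

Derivation:
rank_ℚ(R)=4; free=4−4=0
SNF(R) diag = [2, 6, 12, 24] → torsion [2, 6, 12, 24]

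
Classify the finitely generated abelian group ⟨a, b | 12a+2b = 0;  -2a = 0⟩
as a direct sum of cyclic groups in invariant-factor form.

Answer: M ≅ ℤ/2 ⊕ ℤ/2

Derivation:
rank_ℚ(R)=2; free=2−2=0
SNF(R) diag = [2, 2] → torsion [2, 2]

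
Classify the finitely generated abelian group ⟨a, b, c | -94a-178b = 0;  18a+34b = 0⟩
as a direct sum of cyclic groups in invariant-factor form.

Answer: M ≅ ℤ^1 ⊕ ℤ/2 ⊕ ℤ/4

Derivation:
rank_ℚ(R)=2; free=3−2=1
SNF(R) diag = [2, 4] → torsion [2, 4]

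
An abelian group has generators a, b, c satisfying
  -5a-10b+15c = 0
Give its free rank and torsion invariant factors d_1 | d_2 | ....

rank_ℚ(R)=1; free=3−1=2
SNF(R) diag = [5] → torsion [5]

Answer: M ≅ ℤ^2 ⊕ ℤ/5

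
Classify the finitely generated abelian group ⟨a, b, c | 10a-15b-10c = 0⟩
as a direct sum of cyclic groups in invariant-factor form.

rank_ℚ(R)=1; free=3−1=2
SNF(R) diag = [5] → torsion [5]

Answer: M ≅ ℤ^2 ⊕ ℤ/5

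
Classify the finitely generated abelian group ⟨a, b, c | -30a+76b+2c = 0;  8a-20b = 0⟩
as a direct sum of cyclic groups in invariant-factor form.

rank_ℚ(R)=2; free=3−2=1
SNF(R) diag = [2, 4] → torsion [2, 4]

Answer: M ≅ ℤ^1 ⊕ ℤ/2 ⊕ ℤ/4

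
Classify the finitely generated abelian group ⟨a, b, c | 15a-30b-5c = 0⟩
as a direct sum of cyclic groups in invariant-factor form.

Answer: M ≅ ℤ^2 ⊕ ℤ/5

Derivation:
rank_ℚ(R)=1; free=3−1=2
SNF(R) diag = [5] → torsion [5]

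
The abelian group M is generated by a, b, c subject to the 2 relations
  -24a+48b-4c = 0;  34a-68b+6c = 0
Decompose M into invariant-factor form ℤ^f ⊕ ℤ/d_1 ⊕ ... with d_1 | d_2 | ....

rank_ℚ(R)=2; free=3−2=1
SNF(R) diag = [2, 4] → torsion [2, 4]

Answer: M ≅ ℤ^1 ⊕ ℤ/2 ⊕ ℤ/4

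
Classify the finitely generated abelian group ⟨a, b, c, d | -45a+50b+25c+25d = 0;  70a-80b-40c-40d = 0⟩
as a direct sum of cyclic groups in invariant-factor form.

rank_ℚ(R)=2; free=4−2=2
SNF(R) diag = [5, 10] → torsion [5, 10]

Answer: M ≅ ℤ^2 ⊕ ℤ/5 ⊕ ℤ/10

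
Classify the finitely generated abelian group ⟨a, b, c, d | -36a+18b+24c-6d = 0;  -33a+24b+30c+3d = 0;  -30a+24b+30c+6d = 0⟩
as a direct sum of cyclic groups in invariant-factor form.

Answer: M ≅ ℤ^1 ⊕ ℤ/3 ⊕ ℤ/6 ⊕ ℤ/6

Derivation:
rank_ℚ(R)=3; free=4−3=1
SNF(R) diag = [3, 6, 6] → torsion [3, 6, 6]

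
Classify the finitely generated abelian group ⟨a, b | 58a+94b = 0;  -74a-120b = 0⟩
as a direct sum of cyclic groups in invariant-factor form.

Answer: M ≅ ℤ/2 ⊕ ℤ/2

Derivation:
rank_ℚ(R)=2; free=2−2=0
SNF(R) diag = [2, 2] → torsion [2, 2]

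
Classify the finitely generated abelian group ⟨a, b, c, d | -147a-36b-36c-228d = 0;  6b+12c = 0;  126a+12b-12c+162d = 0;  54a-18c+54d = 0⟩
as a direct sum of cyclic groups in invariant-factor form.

Answer: M ≅ ℤ/3 ⊕ ℤ/6 ⊕ ℤ/18 ⊕ ℤ/18

Derivation:
rank_ℚ(R)=4; free=4−4=0
SNF(R) diag = [3, 6, 18, 18] → torsion [3, 6, 18, 18]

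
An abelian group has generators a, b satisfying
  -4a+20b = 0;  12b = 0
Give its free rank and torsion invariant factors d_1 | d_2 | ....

Answer: M ≅ ℤ/4 ⊕ ℤ/12

Derivation:
rank_ℚ(R)=2; free=2−2=0
SNF(R) diag = [4, 12] → torsion [4, 12]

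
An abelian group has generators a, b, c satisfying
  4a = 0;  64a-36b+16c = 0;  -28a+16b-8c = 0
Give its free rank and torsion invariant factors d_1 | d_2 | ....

Answer: M ≅ ℤ/4 ⊕ ℤ/4 ⊕ ℤ/8

Derivation:
rank_ℚ(R)=3; free=3−3=0
SNF(R) diag = [4, 4, 8] → torsion [4, 4, 8]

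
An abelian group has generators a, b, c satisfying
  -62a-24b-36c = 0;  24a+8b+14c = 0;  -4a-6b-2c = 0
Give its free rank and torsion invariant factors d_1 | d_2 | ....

Answer: M ≅ ℤ/2 ⊕ ℤ/2 ⊕ ℤ/2

Derivation:
rank_ℚ(R)=3; free=3−3=0
SNF(R) diag = [2, 2, 2] → torsion [2, 2, 2]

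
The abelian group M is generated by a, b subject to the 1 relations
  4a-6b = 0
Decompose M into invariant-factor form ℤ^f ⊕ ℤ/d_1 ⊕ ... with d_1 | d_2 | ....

rank_ℚ(R)=1; free=2−1=1
SNF(R) diag = [2] → torsion [2]

Answer: M ≅ ℤ^1 ⊕ ℤ/2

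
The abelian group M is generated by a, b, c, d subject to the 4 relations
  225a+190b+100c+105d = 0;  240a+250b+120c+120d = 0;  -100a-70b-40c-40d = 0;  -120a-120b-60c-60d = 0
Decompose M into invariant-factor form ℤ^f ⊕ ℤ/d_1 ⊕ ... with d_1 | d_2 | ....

Answer: M ≅ ℤ/5 ⊕ ℤ/10 ⊕ ℤ/20 ⊕ ℤ/60

Derivation:
rank_ℚ(R)=4; free=4−4=0
SNF(R) diag = [5, 10, 20, 60] → torsion [5, 10, 20, 60]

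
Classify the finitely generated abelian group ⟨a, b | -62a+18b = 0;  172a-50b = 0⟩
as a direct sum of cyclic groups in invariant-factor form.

Answer: M ≅ ℤ/2 ⊕ ℤ/2

Derivation:
rank_ℚ(R)=2; free=2−2=0
SNF(R) diag = [2, 2] → torsion [2, 2]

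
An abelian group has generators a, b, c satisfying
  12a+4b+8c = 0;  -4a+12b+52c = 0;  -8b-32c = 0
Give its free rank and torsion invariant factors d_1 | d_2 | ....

rank_ℚ(R)=3; free=3−3=0
SNF(R) diag = [4, 4, 8] → torsion [4, 4, 8]

Answer: M ≅ ℤ/4 ⊕ ℤ/4 ⊕ ℤ/8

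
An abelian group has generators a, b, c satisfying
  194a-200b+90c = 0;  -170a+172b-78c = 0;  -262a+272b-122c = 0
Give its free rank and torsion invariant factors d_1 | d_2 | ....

rank_ℚ(R)=3; free=3−3=0
SNF(R) diag = [2, 4, 4] → torsion [2, 4, 4]

Answer: M ≅ ℤ/2 ⊕ ℤ/4 ⊕ ℤ/4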